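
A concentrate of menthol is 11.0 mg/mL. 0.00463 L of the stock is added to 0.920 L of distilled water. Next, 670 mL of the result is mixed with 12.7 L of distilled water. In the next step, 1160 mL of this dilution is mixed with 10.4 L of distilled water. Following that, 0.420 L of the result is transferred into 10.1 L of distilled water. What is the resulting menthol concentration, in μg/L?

11.1 μg/L

Overall dilution factor = 199.7 × 19.96 × 9.966 × 25.05 = 9.95 × 10⁵.
11.0 mg/mL / 9.95 × 10⁵ = 1.11 × 10⁻⁵ mg/mL = 11.1 μg/L.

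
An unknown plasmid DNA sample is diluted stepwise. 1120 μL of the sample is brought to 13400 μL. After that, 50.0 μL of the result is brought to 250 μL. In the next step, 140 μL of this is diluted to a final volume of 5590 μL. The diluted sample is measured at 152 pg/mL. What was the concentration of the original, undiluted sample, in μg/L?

363 μg/L

Overall dilution factor = 11.96 × 5 × 39.93 = 2389.
Original = 152 pg/mL × 2389 = 3.63 × 10⁵ pg/mL = 363 μg/L.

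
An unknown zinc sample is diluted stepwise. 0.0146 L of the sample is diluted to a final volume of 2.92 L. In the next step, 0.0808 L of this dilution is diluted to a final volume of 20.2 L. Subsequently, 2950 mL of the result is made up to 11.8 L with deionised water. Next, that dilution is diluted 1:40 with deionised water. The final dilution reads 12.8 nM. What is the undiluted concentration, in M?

0.102 M

Overall dilution factor = 200 × 250 × 4 × 40 = 8.00 × 10⁶.
Original = 12.8 nM × 8.00 × 10⁶ = 1.02 × 10⁸ nM = 0.102 M.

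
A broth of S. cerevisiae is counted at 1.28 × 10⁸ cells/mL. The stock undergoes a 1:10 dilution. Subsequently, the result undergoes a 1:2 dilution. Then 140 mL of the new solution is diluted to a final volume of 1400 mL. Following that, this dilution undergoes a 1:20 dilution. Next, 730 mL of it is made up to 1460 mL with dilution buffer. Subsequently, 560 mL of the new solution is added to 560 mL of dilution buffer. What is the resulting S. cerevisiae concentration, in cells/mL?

Overall dilution factor = 10 × 2 × 10 × 20 × 2 × 2 = 1.60 × 10⁴.
1.28 × 10⁸ cells/mL / 1.60 × 10⁴ = 8000 cells/mL.

8000 cells/mL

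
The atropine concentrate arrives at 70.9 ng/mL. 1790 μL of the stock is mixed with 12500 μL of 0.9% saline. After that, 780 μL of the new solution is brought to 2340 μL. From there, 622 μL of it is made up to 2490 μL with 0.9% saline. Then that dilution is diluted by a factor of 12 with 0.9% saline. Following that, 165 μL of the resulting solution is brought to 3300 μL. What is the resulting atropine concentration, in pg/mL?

3.08 pg/mL

Overall dilution factor = 7.983 × 3 × 4.003 × 12 × 20 = 2.30 × 10⁴.
70.9 ng/mL / 2.30 × 10⁴ = 3.08 × 10⁻³ ng/mL = 3.08 pg/mL.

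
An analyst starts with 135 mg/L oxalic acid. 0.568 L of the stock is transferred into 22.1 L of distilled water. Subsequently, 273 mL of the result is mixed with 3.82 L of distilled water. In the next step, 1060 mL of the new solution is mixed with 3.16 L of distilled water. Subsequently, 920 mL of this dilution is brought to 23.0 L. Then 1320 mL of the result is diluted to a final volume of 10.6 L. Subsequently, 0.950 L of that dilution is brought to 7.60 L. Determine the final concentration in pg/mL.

35.3 pg/mL

Overall dilution factor = 39.91 × 14.99 × 3.981 × 25 × 8.030 × 8 = 3.83 × 10⁶.
135 mg/L / 3.83 × 10⁶ = 3.53 × 10⁻⁵ mg/L = 35.3 pg/mL.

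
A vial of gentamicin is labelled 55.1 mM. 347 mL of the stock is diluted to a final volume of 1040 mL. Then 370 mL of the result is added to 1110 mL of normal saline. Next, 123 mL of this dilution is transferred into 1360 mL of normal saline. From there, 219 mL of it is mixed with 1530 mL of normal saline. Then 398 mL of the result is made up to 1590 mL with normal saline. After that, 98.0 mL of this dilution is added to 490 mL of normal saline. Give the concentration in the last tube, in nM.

1990 nM

Overall dilution factor = 2.997 × 4 × 12.06 × 7.986 × 3.995 × 6 = 2.77 × 10⁴.
55.1 mM / 2.77 × 10⁴ = 1.99 × 10⁻³ mM = 1990 nM.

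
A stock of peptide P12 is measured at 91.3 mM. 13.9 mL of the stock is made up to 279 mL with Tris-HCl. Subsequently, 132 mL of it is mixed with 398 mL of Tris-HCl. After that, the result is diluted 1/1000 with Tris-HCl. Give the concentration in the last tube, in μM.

Overall dilution factor = 20.07 × 4.015 × 1000 = 8.06 × 10⁴.
91.3 mM / 8.06 × 10⁴ = 1.13 × 10⁻³ mM = 1.13 μM.

1.13 μM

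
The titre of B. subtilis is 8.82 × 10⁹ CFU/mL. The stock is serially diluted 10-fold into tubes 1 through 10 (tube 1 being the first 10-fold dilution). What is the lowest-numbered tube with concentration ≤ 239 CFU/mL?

tube 8

Tube n has concentration 8.82 × 10⁹ CFU/mL / 10ⁿ.
Need 10ⁿ ≥ 8.82 × 10⁹ CFU/mL / 239 CFU/mL = 3.69 × 10⁷, so n ≥ 7.57.
First such tube: n = 8.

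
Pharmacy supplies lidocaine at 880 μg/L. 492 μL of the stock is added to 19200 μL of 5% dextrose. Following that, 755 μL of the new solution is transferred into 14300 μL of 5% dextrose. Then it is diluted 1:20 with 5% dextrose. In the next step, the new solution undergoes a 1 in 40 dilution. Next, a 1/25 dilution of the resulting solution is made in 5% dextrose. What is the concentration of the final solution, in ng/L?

Overall dilution factor = 40.02 × 19.94 × 20 × 40 × 25 = 1.60 × 10⁷.
880 μg/L / 1.60 × 10⁷ = 5.51 × 10⁻⁵ μg/L = 0.0551 ng/L.

0.0551 ng/L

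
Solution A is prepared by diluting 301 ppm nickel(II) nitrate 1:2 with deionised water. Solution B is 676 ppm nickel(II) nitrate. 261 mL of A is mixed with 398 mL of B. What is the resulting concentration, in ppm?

C_A = 301 ppm / 2 = 150 ppm.
C_mix = (C_A·V_A + C_B·V_B)/(V_A + V_B) = (150×261 + 676×398) / 659.0 = 468 ppm.

468 ppm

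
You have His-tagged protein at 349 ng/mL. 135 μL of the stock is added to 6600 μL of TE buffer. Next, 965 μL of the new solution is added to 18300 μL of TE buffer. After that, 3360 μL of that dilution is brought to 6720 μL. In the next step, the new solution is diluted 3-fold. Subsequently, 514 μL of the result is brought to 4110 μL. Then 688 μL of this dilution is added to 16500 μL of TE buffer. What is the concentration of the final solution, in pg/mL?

Overall dilution factor = 49.89 × 19.96 × 2 × 3 × 7.996 × 24.98 = 1.19 × 10⁶.
349 ng/mL / 1.19 × 10⁶ = 2.92 × 10⁻⁴ ng/mL = 0.292 pg/mL.

0.292 pg/mL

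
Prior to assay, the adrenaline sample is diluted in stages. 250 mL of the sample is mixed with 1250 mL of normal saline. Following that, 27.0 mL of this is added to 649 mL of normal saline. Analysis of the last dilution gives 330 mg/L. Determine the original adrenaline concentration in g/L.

49.6 g/L

Overall dilution factor = 6 × 25.04 = 150.
Original = 330 mg/L × 150 = 4.96 × 10⁴ mg/L = 49.6 g/L.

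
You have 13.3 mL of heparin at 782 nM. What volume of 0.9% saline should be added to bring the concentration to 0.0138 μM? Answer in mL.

740 mL

0.0138 μM = 13.8 nM.
V₂ = C₁V₁/C₂ = 782 × 13.3 / 13.8 = 754 mL.
Diluent to add = V₂ − V₁ = 754 − 13.3 = 740 mL.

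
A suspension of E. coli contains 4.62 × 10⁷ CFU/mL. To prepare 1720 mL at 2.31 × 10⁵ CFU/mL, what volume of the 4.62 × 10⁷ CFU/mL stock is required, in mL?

8.60 mL

V₁ = C₂V₂/C₁ = 2.31 × 10⁵ × 1720 / 4.62 × 10⁷ = 8.60 mL.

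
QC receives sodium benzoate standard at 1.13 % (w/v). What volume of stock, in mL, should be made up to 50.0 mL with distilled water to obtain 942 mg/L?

4.17 mL

942 mg/L = 0.0942 % (w/v).
V₁ = C₂V₂/C₁ = 0.0942 × 50.0 / 1.13 = 4.17 mL.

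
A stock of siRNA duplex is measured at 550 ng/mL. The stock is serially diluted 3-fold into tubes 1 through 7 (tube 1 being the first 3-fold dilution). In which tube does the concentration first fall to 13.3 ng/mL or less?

Tube n has concentration 550 ng/mL / 3ⁿ.
Need 3ⁿ ≥ 550 ng/mL / 13.3 ng/mL = 41.4, so n ≥ 3.39.
First such tube: n = 4.

tube 4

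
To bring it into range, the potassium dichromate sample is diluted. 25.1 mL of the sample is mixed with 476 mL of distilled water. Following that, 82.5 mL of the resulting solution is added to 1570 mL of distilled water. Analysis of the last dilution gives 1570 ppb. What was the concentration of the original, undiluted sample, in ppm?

628 ppm

Overall dilution factor = 19.96 × 20.03 = 400.
Original = 1570 ppb × 400 = 6.28 × 10⁵ ppb = 628 ppm.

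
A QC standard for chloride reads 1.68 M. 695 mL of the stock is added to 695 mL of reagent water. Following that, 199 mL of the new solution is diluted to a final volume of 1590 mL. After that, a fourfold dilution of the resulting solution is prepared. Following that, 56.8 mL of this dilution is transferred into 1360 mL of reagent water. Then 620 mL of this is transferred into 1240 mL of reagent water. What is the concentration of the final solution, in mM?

0.351 mM

Overall dilution factor = 2 × 7.990 × 4 × 24.94 × 3 = 4783.
1.68 M / 4783 = 3.51 × 10⁻⁴ M = 0.351 mM.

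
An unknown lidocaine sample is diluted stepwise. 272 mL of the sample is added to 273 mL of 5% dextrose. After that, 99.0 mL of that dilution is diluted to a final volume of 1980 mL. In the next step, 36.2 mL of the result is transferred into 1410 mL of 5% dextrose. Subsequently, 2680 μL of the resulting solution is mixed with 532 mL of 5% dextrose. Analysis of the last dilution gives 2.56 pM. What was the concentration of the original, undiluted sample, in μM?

0.818 μM

Overall dilution factor = 2.004 × 20 × 39.95 × 199.5 = 3.19 × 10⁵.
Original = 2.56 pM × 3.19 × 10⁵ = 8.18 × 10⁵ pM = 0.818 μM.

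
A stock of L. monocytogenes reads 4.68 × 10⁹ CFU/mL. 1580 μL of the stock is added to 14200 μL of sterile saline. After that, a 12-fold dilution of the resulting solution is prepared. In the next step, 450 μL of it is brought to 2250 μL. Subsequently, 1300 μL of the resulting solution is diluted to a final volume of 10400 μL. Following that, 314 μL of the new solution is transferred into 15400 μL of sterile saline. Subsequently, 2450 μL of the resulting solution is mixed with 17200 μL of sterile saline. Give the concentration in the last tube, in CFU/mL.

2430 CFU/mL

Overall dilution factor = 9.987 × 12 × 5 × 8 × 50.04 × 8.020 = 1.92 × 10⁶.
4.68 × 10⁹ CFU/mL / 1.92 × 10⁶ = 2430 CFU/mL.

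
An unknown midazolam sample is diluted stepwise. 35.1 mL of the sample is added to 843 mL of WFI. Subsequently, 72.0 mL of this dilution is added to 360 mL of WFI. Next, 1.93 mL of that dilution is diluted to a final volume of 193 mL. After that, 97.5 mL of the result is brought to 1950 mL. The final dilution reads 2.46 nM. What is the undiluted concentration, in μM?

Overall dilution factor = 25.02 × 6 × 100 × 20 = 3.00 × 10⁵.
Original = 2.46 nM × 3.00 × 10⁵ = 7.39 × 10⁵ nM = 739 μM.

739 μM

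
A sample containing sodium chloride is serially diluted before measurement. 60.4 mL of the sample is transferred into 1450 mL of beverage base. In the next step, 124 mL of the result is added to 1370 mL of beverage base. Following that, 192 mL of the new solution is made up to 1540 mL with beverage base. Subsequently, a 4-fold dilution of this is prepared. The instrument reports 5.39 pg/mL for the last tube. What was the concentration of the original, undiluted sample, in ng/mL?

Overall dilution factor = 25.01 × 12.05 × 8.021 × 4 = 9666.
Original = 5.39 pg/mL × 9666 = 5.21 × 10⁴ pg/mL = 52.1 ng/mL.

52.1 ng/mL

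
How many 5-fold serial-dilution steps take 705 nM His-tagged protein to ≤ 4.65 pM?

8

Need 5ⁿ ≥ 1.52 × 10⁵, so n ≥ log(1.52 × 10⁵)/log(5) = 7.41.
Minimum whole steps: n = 8.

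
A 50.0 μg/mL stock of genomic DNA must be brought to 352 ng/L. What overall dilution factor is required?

Factor = C₀/C_target = 50.0 μg/mL / 352 ng/L = 1.42 × 10⁵.

1.42 × 10⁵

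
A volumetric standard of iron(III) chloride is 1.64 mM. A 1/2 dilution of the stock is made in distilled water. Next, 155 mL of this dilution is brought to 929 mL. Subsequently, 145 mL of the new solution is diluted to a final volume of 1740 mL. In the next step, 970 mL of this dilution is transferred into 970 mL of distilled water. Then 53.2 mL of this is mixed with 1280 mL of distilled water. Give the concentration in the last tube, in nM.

Overall dilution factor = 2 × 5.994 × 12 × 2 × 25.06 = 7210.
1.64 mM / 7210 = 2.27 × 10⁻⁴ mM = 227 nM.

227 nM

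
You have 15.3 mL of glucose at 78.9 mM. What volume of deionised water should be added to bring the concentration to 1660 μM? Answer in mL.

712 mL

1660 μM = 1.66 mM.
V₂ = C₁V₁/C₂ = 78.9 × 15.3 / 1.66 = 727 mL.
Diluent to add = V₂ − V₁ = 727 − 15.3 = 712 mL.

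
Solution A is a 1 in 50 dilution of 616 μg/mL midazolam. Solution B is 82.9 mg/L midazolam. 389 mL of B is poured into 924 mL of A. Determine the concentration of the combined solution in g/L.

C_A = 616 μg/mL / 50 = 12.3 μg/mL.
C_B = 82.9 mg/L = 82.9 μg/mL.
C_mix = (C_A·V_A + C_B·V_B)/(V_A + V_B) = (12.3×924 + 82.9×389) / 1313 = 33.2 μg/mL = 0.0332 g/L.

0.0332 g/L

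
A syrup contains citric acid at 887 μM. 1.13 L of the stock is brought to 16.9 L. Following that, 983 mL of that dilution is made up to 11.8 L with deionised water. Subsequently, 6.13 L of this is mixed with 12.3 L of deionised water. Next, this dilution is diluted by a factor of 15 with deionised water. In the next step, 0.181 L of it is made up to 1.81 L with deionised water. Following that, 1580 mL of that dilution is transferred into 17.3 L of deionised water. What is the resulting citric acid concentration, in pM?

Overall dilution factor = 14.96 × 12.00 × 3.007 × 15 × 10 × 11.95 = 9.67 × 10⁵.
887 μM / 9.67 × 10⁵ = 9.17 × 10⁻⁴ μM = 917 pM.

917 pM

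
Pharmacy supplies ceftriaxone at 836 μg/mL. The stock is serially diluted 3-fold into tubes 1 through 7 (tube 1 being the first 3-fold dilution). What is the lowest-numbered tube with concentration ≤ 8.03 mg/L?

tube 5

Tube n has concentration 836 μg/mL / 3ⁿ.
Need 3ⁿ ≥ 836 μg/mL / 8.03 mg/L = 104, so n ≥ 4.23.
First such tube: n = 5.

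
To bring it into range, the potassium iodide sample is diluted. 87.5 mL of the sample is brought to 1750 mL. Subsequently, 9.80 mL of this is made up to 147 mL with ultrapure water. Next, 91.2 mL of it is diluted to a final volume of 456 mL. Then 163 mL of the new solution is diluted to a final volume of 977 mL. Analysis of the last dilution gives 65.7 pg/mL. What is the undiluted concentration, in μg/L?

591 μg/L

Overall dilution factor = 20 × 15 × 5 × 5.994 = 8991.
Original = 65.7 pg/mL × 8991 = 5.91 × 10⁵ pg/mL = 591 μg/L.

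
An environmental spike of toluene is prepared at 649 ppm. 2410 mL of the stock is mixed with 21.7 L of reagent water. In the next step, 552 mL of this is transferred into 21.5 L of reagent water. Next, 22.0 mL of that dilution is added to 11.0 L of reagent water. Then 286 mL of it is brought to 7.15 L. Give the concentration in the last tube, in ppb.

0.130 ppb

Overall dilution factor = 10.00 × 39.95 × 501 × 25 = 5.01 × 10⁶.
649 ppm / 5.01 × 10⁶ = 1.30 × 10⁻⁴ ppm = 0.130 ppb.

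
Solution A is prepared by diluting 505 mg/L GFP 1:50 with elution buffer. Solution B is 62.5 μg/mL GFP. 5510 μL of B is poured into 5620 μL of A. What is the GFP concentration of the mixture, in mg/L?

C_A = 505 mg/L / 50 = 10.1 mg/L.
C_B = 62.5 μg/mL = 62.5 mg/L.
C_mix = (C_A·V_A + C_B·V_B)/(V_A + V_B) = (10.1×5620 + 62.5×5510) / 11130 = 36.0 mg/L.

36.0 mg/L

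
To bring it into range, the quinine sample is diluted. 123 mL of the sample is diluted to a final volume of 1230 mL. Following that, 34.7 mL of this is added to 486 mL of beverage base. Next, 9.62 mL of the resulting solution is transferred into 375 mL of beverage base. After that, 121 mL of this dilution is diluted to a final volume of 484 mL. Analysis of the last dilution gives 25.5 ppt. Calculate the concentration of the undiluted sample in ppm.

0.612 ppm

Overall dilution factor = 10 × 15.01 × 39.98 × 4 = 2.40 × 10⁴.
Original = 25.5 ppt × 2.40 × 10⁴ = 6.12 × 10⁵ ppt = 0.612 ppm.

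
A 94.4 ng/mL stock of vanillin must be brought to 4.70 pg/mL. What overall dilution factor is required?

2.01 × 10⁴

Factor = C₀/C_target = 94.4 ng/mL / 4.70 pg/mL = 2.01 × 10⁴.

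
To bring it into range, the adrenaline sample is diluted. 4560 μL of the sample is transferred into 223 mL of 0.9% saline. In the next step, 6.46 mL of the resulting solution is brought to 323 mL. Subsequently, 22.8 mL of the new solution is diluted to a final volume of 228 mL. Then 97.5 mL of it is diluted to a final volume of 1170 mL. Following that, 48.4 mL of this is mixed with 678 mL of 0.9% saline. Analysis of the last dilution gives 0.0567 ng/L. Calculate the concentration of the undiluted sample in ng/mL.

Overall dilution factor = 49.90 × 50 × 10 × 12 × 15.01 = 4.49 × 10⁶.
Original = 0.0567 ng/L × 4.49 × 10⁶ = 2.55 × 10⁵ ng/L = 255 ng/mL.

255 ng/mL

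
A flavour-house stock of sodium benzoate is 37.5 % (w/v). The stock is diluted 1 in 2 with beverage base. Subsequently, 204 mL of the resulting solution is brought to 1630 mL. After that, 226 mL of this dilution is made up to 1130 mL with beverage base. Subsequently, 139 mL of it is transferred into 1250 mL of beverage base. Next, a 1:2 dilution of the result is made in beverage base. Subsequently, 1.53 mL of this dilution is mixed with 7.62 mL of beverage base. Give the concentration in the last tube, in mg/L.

39.3 mg/L

Overall dilution factor = 2 × 7.990 × 5 × 9.993 × 2 × 5.980 = 9550.
37.5 % (w/v) / 9550 = 3.93 × 10⁻³ % (w/v) = 39.3 mg/L.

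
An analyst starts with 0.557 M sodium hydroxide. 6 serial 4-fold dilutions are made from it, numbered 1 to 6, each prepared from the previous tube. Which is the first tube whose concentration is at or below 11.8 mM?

tube 3

Tube n has concentration 0.557 M / 4ⁿ.
Need 4ⁿ ≥ 0.557 M / 11.8 mM = 47.2, so n ≥ 2.78.
First such tube: n = 3.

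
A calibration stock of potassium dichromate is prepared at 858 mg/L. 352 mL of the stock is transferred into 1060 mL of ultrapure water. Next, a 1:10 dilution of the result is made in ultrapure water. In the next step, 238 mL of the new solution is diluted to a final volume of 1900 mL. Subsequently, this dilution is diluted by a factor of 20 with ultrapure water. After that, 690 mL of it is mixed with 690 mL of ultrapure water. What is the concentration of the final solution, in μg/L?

67.0 μg/L

Overall dilution factor = 4.011 × 10 × 7.983 × 20 × 2 = 1.28 × 10⁴.
858 mg/L / 1.28 × 10⁴ = 0.0670 mg/L = 67.0 μg/L.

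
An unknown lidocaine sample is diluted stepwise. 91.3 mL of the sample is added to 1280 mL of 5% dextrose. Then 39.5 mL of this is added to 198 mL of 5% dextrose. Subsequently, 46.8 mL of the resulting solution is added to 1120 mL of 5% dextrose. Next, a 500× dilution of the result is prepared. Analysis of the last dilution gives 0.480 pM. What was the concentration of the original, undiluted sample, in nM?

Overall dilution factor = 15.02 × 6.013 × 24.93 × 500 = 1.13 × 10⁶.
Original = 0.480 pM × 1.13 × 10⁶ = 5.40 × 10⁵ pM = 540 nM.

540 nM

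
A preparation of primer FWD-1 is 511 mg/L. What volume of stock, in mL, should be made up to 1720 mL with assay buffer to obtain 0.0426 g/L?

0.0426 g/L = 42.6 mg/L.
V₁ = C₂V₂/C₁ = 42.6 × 1720 / 511 = 143 mL.

143 mL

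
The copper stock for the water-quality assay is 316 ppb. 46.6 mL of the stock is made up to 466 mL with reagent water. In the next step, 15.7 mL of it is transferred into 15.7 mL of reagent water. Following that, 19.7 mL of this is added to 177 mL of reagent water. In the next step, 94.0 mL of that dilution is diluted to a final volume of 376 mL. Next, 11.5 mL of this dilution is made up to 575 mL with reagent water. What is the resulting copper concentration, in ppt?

7.91 ppt

Overall dilution factor = 10 × 2 × 9.985 × 4 × 50 = 3.99 × 10⁴.
316 ppb / 3.99 × 10⁴ = 7.91 × 10⁻³ ppb = 7.91 ppt.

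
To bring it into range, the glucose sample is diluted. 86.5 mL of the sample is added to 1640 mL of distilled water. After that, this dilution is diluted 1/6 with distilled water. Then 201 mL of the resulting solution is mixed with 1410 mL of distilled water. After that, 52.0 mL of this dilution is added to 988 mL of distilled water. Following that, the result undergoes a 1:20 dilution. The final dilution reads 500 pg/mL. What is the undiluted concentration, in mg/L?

Overall dilution factor = 19.96 × 6 × 8.015 × 20 × 20 = 3.84 × 10⁵.
Original = 500 pg/mL × 3.84 × 10⁵ = 1.92 × 10⁸ pg/mL = 192 mg/L.

192 mg/L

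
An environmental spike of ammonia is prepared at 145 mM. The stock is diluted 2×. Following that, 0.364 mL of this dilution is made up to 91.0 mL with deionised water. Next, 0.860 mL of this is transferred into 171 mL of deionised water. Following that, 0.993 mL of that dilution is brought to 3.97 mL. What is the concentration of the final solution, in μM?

0.363 μM

Overall dilution factor = 2 × 250 × 199.8 × 3.998 = 3.99 × 10⁵.
145 mM / 3.99 × 10⁵ = 3.63 × 10⁻⁴ mM = 0.363 μM.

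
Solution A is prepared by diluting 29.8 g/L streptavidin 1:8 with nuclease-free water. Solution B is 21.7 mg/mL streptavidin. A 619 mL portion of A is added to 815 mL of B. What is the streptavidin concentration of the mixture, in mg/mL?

C_A = 29.8 g/L / 8 = 3.73 g/L.
C_B = 21.7 mg/mL = 21.7 g/L.
C_mix = (C_A·V_A + C_B·V_B)/(V_A + V_B) = (3.73×619 + 21.7×815) / 1434 = 13.9 g/L = 13.9 mg/mL.

13.9 mg/mL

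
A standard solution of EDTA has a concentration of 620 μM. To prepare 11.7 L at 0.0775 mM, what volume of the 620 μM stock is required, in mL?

1460 mL

0.0775 mM = 77.5 μM.
V₁ = C₂V₂/C₁ = 77.5 × 11.7 / 620 = 1.46 L = 1460 mL.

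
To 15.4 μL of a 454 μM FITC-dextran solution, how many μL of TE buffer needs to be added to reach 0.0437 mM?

145 μL

0.0437 mM = 43.7 μM.
V₂ = C₁V₁/C₂ = 454 × 15.4 / 43.7 = 160 μL.
Diluent to add = V₂ − V₁ = 160 − 15.4 = 145 μL.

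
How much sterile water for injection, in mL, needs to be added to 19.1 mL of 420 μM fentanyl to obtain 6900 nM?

1140 mL

6900 nM = 6.90 μM.
V₂ = C₁V₁/C₂ = 420 × 19.1 / 6.90 = 1163 mL.
Diluent to add = V₂ − V₁ = 1163 − 19.1 = 1140 mL.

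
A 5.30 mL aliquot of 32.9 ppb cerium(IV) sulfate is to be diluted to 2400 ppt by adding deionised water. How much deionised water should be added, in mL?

2400 ppt = 2.40 ppb.
V₂ = C₁V₁/C₂ = 32.9 × 5.30 / 2.40 = 72.7 mL.
Diluent to add = V₂ − V₁ = 72.7 − 5.30 = 67.4 mL.

67.4 mL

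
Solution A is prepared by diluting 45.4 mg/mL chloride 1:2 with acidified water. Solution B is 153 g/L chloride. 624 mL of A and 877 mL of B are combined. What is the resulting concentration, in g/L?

C_A = 45.4 mg/mL / 2 = 22.7 mg/mL.
C_B = 153 g/L = 153 mg/mL.
C_mix = (C_A·V_A + C_B·V_B)/(V_A + V_B) = (22.7×624 + 153×877) / 1501 = 98.8 mg/mL = 98.8 g/L.

98.8 g/L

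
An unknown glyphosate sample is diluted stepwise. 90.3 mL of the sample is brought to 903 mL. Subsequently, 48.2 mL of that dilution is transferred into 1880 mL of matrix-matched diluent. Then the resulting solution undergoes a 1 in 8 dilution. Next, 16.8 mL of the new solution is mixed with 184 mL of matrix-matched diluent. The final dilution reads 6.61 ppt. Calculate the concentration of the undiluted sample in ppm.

Overall dilution factor = 10 × 40.00 × 8 × 11.95 = 3.83 × 10⁴.
Original = 6.61 ppt × 3.83 × 10⁴ = 2.53 × 10⁵ ppt = 0.253 ppm.

0.253 ppm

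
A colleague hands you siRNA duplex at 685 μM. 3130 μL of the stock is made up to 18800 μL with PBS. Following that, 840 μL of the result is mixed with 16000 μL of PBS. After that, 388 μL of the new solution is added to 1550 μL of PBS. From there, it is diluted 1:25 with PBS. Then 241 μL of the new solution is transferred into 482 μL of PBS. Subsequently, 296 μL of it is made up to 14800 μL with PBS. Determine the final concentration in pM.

Overall dilution factor = 6.006 × 20.05 × 4.995 × 25 × 3 × 50 = 2.26 × 10⁶.
685 μM / 2.26 × 10⁶ = 3.04 × 10⁻⁴ μM = 304 pM.

304 pM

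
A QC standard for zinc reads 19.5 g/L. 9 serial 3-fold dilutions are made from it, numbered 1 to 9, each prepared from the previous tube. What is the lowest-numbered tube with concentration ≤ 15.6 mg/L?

tube 7

Tube n has concentration 19.5 g/L / 3ⁿ.
Need 3ⁿ ≥ 19.5 g/L / 15.6 mg/L = 1250, so n ≥ 6.49.
First such tube: n = 7.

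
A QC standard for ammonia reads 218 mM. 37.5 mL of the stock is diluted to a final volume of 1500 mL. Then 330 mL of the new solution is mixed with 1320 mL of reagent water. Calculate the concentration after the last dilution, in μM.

Overall dilution factor = 40 × 5 = 200.
218 mM / 200 = 1.09 mM = 1090 μM.

1090 μM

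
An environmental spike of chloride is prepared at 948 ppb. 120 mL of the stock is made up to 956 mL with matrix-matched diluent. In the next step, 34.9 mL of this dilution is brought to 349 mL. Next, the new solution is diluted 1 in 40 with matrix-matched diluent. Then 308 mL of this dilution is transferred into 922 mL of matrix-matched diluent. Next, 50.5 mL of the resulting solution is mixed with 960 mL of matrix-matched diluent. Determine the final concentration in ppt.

Overall dilution factor = 7.967 × 10 × 40 × 3.994 × 20.01 = 2.55 × 10⁵.
948 ppb / 2.55 × 10⁵ = 3.72 × 10⁻³ ppb = 3.72 ppt.

3.72 ppt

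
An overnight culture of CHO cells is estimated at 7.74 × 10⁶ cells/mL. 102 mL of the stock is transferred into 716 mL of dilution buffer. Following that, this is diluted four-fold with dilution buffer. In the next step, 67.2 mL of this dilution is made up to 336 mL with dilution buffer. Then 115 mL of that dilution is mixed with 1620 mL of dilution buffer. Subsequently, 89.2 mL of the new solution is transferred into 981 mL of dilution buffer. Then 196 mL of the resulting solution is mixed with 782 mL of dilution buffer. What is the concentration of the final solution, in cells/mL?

53.4 cells/mL

Overall dilution factor = 8.020 × 4 × 5 × 15.09 × 12.00 × 4.990 = 1.45 × 10⁵.
7.74 × 10⁶ cells/mL / 1.45 × 10⁵ = 53.4 cells/mL.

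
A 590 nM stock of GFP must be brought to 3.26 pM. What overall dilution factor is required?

1.81 × 10⁵

Factor = C₀/C_target = 590 nM / 3.26 pM = 1.81 × 10⁵.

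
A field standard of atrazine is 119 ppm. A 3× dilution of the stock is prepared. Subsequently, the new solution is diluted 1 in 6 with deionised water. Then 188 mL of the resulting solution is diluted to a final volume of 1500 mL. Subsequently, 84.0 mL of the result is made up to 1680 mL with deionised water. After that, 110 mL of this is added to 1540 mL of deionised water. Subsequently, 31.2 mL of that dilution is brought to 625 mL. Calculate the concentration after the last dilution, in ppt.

138 ppt

Overall dilution factor = 3 × 6 × 7.979 × 20 × 15 × 20.03 = 8.63 × 10⁵.
119 ppm / 8.63 × 10⁵ = 1.38 × 10⁻⁴ ppm = 138 ppt.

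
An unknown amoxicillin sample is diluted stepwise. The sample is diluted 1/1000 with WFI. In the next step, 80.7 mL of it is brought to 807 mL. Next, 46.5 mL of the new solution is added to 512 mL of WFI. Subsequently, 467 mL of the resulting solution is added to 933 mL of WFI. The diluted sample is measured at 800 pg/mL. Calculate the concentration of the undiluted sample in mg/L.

Overall dilution factor = 1000 × 10 × 12.01 × 2.998 = 3.60 × 10⁵.
Original = 800 pg/mL × 3.60 × 10⁵ = 2.88 × 10⁸ pg/mL = 288 mg/L.

288 mg/L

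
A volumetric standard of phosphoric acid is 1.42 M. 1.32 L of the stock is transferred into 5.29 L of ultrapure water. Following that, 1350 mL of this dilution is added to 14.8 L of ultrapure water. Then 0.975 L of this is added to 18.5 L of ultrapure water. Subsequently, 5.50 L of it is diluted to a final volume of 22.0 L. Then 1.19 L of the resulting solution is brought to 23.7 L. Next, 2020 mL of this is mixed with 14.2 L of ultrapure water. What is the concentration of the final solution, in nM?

Overall dilution factor = 5.008 × 11.96 × 19.97 × 4 × 19.92 × 8.030 = 7.65 × 10⁵.
1.42 M / 7.65 × 10⁵ = 1.86 × 10⁻⁶ M = 1860 nM.

1860 nM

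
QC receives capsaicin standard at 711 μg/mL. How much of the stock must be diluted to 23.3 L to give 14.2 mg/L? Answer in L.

14.2 mg/L = 14.2 μg/mL.
V₁ = C₂V₂/C₁ = 14.2 × 23.3 / 711 = 0.465 L.

0.465 L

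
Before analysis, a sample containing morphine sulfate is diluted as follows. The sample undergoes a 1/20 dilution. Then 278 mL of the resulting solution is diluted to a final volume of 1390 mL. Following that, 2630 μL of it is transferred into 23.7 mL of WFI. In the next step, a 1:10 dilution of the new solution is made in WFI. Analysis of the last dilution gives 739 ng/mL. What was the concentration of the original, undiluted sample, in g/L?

7.40 g/L

Overall dilution factor = 20 × 5 × 10.01 × 10 = 1.00 × 10⁴.
Original = 739 ng/mL × 1.00 × 10⁴ = 7.40 × 10⁶ ng/mL = 7.40 g/L.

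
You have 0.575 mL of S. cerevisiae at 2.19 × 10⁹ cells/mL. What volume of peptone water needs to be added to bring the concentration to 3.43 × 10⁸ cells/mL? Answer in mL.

3.10 mL

V₂ = C₁V₁/C₂ = 2.19 × 10⁹ × 0.575 / 3.43 × 10⁸ = 3.67 mL.
Diluent to add = V₂ − V₁ = 3.67 − 0.575 = 3.10 mL.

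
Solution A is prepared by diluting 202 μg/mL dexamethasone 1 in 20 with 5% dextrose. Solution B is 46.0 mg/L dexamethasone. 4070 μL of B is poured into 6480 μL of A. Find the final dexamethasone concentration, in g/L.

C_A = 202 μg/mL / 20 = 10.1 μg/mL.
C_B = 46.0 mg/L = 46.0 μg/mL.
C_mix = (C_A·V_A + C_B·V_B)/(V_A + V_B) = (10.1×6480 + 46.0×4070) / 10550 = 23.9 μg/mL = 0.0239 g/L.

0.0239 g/L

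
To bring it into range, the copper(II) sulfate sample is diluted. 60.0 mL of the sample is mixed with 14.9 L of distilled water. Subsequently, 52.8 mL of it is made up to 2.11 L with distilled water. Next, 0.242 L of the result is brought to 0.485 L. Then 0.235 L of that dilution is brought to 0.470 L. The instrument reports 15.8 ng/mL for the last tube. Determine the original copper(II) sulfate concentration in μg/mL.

631 μg/mL

Overall dilution factor = 249.3 × 39.96 × 2.004 × 2 = 3.99 × 10⁴.
Original = 15.8 ng/mL × 3.99 × 10⁴ = 6.31 × 10⁵ ng/mL = 631 μg/mL.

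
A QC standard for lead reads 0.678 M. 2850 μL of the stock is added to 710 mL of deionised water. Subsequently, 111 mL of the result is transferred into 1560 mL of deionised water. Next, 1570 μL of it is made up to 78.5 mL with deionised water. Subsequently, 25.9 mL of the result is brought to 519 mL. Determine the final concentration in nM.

Overall dilution factor = 250.1 × 15.05 × 50 × 20.04 = 3.77 × 10⁶.
0.678 M / 3.77 × 10⁶ = 1.80 × 10⁻⁷ M = 180 nM.

180 nM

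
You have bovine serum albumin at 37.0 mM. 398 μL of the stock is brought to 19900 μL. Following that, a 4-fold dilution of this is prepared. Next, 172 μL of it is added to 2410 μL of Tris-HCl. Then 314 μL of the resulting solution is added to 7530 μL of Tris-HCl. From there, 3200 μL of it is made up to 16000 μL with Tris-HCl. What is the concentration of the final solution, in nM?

98.7 nM

Overall dilution factor = 50 × 4 × 15.01 × 24.98 × 5 = 3.75 × 10⁵.
37.0 mM / 3.75 × 10⁵ = 9.87 × 10⁻⁵ mM = 98.7 nM.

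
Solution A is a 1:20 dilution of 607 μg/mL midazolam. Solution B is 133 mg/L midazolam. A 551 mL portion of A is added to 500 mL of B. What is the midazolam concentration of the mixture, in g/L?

C_A = 607 μg/mL / 20 = 30.3 μg/mL.
C_B = 133 mg/L = 133 μg/mL.
C_mix = (C_A·V_A + C_B·V_B)/(V_A + V_B) = (30.3×551 + 133×500) / 1051 = 79.2 μg/mL = 0.0792 g/L.

0.0792 g/L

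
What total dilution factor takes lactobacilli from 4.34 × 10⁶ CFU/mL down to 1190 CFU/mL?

Factor = C₀/C_target = 4.34 × 10⁶ CFU/mL / 1190 CFU/mL = 3650.

3650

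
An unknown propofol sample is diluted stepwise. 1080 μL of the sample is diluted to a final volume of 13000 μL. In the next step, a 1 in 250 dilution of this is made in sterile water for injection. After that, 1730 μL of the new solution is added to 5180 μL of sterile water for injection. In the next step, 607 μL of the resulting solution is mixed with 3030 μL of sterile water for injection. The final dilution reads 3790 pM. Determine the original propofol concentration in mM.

0.273 mM

Overall dilution factor = 12.04 × 250 × 3.994 × 5.992 = 7.20 × 10⁴.
Original = 3790 pM × 7.20 × 10⁴ = 2.73 × 10⁸ pM = 0.273 mM.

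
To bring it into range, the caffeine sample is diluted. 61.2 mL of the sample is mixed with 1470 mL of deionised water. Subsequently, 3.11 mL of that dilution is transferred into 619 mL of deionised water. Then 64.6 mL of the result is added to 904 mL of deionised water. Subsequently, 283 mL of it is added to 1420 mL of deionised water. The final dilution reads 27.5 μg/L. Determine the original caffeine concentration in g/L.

12.4 g/L

Overall dilution factor = 25.02 × 200.0 × 14.99 × 6.018 = 4.52 × 10⁵.
Original = 27.5 μg/L × 4.52 × 10⁵ = 1.24 × 10⁷ μg/L = 12.4 g/L.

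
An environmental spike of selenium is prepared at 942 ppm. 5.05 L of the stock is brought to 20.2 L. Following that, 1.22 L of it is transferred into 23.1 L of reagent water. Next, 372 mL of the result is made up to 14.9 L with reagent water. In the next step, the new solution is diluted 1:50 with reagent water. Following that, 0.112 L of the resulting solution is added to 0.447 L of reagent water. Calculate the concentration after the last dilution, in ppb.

1.18 ppb

Overall dilution factor = 4 × 19.93 × 40.05 × 50 × 4.991 = 7.97 × 10⁵.
942 ppm / 7.97 × 10⁵ = 1.18 × 10⁻³ ppm = 1.18 ppb.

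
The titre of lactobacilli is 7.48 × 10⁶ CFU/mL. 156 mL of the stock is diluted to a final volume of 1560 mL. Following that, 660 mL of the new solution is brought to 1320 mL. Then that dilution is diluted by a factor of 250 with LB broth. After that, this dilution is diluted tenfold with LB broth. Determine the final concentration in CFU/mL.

150 CFU/mL

Overall dilution factor = 10 × 2 × 250 × 10 = 5.00 × 10⁴.
7.48 × 10⁶ CFU/mL / 5.00 × 10⁴ = 150 CFU/mL.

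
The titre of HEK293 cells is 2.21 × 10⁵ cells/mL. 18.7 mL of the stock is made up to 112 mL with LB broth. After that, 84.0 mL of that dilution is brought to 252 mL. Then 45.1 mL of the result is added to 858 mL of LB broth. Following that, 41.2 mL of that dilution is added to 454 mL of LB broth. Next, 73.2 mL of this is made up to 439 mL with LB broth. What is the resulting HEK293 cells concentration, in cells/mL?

Overall dilution factor = 5.989 × 3 × 20.02 × 12.02 × 5.997 = 2.59 × 10⁴.
2.21 × 10⁵ cells/mL / 2.59 × 10⁴ = 8.52 cells/mL.

8.52 cells/mL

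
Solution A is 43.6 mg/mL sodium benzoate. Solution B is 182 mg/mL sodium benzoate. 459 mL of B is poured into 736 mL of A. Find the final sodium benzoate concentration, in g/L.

C_mix = (C_A·V_A + C_B·V_B)/(V_A + V_B) = (43.6×736 + 182×459) / 1195 = 96.8 mg/mL = 96.8 g/L.

96.8 g/L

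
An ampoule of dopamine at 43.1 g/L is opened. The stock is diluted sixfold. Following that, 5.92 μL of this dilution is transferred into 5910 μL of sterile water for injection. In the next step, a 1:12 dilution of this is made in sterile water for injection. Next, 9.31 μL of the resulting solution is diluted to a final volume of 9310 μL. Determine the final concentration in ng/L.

Overall dilution factor = 6 × 999.3 × 12 × 1000 = 7.20 × 10⁷.
43.1 g/L / 7.20 × 10⁷ = 5.99 × 10⁻⁷ g/L = 599 ng/L.

599 ng/L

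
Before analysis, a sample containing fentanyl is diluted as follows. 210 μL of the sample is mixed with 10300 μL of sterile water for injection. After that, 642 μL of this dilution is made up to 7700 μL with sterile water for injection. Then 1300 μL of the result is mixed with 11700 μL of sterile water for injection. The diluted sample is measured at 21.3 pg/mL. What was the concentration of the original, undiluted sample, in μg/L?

128 μg/L

Overall dilution factor = 50.05 × 11.99 × 10 = 6003.
Original = 21.3 pg/mL × 6003 = 1.28 × 10⁵ pg/mL = 128 μg/L.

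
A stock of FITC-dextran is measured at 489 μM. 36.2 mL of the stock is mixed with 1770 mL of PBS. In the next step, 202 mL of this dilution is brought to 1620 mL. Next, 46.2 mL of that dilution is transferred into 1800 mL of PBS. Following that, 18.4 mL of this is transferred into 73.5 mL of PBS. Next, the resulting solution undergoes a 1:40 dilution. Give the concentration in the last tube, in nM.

Overall dilution factor = 49.90 × 8.020 × 39.96 × 4.995 × 40 = 3.19 × 10⁶.
489 μM / 3.19 × 10⁶ = 1.53 × 10⁻⁴ μM = 0.153 nM.

0.153 nM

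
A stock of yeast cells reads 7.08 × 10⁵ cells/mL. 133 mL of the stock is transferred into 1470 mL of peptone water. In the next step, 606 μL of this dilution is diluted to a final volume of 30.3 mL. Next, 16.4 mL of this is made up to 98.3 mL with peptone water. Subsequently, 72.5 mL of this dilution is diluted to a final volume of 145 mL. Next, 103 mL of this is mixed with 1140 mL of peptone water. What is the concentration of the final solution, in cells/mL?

8.12 cells/mL

Overall dilution factor = 12.05 × 50 × 5.994 × 2 × 12.07 = 8.72 × 10⁴.
7.08 × 10⁵ cells/mL / 8.72 × 10⁴ = 8.12 cells/mL.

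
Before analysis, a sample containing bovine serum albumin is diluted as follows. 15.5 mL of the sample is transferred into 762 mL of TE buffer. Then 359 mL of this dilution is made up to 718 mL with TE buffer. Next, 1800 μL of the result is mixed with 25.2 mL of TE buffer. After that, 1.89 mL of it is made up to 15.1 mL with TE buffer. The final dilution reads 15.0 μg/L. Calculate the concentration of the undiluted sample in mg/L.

Overall dilution factor = 50.16 × 2 × 15 × 7.989 = 1.20 × 10⁴.
Original = 15.0 μg/L × 1.20 × 10⁴ = 1.80 × 10⁵ μg/L = 180 mg/L.

180 mg/L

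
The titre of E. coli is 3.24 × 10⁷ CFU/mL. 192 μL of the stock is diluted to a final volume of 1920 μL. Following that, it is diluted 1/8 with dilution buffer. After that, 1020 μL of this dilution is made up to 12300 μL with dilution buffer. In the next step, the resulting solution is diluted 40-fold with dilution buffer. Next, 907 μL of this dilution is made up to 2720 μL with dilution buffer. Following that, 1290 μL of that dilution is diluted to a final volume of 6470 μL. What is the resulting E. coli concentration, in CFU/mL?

55.8 CFU/mL

Overall dilution factor = 10 × 8 × 12.06 × 40 × 2.999 × 5.016 = 5.80 × 10⁵.
3.24 × 10⁷ CFU/mL / 5.80 × 10⁵ = 55.8 CFU/mL.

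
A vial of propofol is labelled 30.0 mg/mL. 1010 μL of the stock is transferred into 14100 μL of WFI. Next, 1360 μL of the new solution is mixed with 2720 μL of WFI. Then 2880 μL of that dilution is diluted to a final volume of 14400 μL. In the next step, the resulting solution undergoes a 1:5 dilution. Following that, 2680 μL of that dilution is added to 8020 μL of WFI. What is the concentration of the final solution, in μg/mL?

6.70 μg/mL

Overall dilution factor = 14.96 × 3 × 5 × 5 × 3.993 = 4480.
30.0 mg/mL / 4480 = 6.70 × 10⁻³ mg/mL = 6.70 μg/mL.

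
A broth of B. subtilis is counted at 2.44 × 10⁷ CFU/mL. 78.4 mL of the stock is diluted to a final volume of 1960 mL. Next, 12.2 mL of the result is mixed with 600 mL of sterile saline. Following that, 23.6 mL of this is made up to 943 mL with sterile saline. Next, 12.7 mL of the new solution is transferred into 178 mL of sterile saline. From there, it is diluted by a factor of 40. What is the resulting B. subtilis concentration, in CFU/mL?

0.810 CFU/mL

Overall dilution factor = 25 × 50.18 × 39.96 × 15.02 × 40 = 3.01 × 10⁷.
2.44 × 10⁷ CFU/mL / 3.01 × 10⁷ = 0.810 CFU/mL.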